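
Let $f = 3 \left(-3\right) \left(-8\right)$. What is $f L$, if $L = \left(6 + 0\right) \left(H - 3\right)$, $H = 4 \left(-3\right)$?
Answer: $-6480$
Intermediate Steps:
$f = 72$ ($f = \left(-9\right) \left(-8\right) = 72$)
$H = -12$
$L = -90$ ($L = \left(6 + 0\right) \left(-12 - 3\right) = 6 \left(-15\right) = -90$)
$f L = 72 \left(-90\right) = -6480$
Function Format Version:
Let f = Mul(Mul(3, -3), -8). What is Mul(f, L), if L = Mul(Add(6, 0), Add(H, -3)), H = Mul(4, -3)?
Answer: -6480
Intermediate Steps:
f = 72 (f = Mul(-9, -8) = 72)
H = -12
L = -90 (L = Mul(Add(6, 0), Add(-12, -3)) = Mul(6, -15) = -90)
Mul(f, L) = Mul(72, -90) = -6480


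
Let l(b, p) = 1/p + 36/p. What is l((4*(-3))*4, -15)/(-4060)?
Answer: 37/60900 ≈ 0.00060755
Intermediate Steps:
l(b, p) = 37/p (l(b, p) = 1/p + 36/p = 37/p)
l((4*(-3))*4, -15)/(-4060) = (37/(-15))/(-4060) = (37*(-1/15))*(-1/4060) = -37/15*(-1/4060) = 37/60900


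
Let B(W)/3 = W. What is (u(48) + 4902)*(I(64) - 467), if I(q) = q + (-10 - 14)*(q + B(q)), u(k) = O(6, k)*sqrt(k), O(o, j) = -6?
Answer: -32093394 + 157128*sqrt(3) ≈ -3.1821e+7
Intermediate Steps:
B(W) = 3*W
u(k) = -6*sqrt(k)
I(q) = -95*q (I(q) = q + (-10 - 14)*(q + 3*q) = q - 96*q = -95*q)
(u(48) + 4902)*(I(64) - 467) = (-24*sqrt(3) + 4902)*(-95*64 - 467) = (-24*sqrt(3) + 4902)*(-6080 - 467) = (-24*sqrt(3) + 4902)*(-6547) = (4902 - 24*sqrt(3))*(-6547) = -32093394 + 157128*sqrt(3)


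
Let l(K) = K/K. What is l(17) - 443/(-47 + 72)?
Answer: -418/25 ≈ -16.720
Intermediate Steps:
l(K) = 1
l(17) - 443/(-47 + 72) = 1 - 443/(-47 + 72) = 1 - 443/25 = -418/25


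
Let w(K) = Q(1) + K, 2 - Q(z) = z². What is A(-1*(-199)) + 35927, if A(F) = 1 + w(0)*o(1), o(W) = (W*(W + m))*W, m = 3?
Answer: 35932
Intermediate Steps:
Q(z) = 2 - z²
w(K) = 1 + K (w(K) = (2 - 1*1²) + K = (2 - 1*1) + K = (2 - 1) + K = 1 + K)
o(W) = W²*(3 + W) (o(W) = (W*(W + 3))*W = (W*(3 + W))*W = W²*(3 + W))
A(F) = 5 (A(F) = 1 + (1 + 0)*(1²*(3 + 1)) = 1 + 1*(1*4) = 1 + 1*4 = 1 + 4 = 5)
A(-1*(-199)) + 35927 = 5 + 35927 = 35932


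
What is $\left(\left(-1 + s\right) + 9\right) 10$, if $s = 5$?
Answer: $130$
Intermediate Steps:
$\left(\left(-1 + s\right) + 9\right) 10 = \left(\left(-1 + 5\right) + 9\right) 10 = \left(4 + 9\right) 10 = 13 \cdot 10 = 130$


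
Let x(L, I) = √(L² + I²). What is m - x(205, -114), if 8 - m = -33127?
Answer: 33135 - √55021 ≈ 32900.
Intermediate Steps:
m = 33135 (m = 8 - 1*(-33127) = 8 + 33127 = 33135)
x(L, I) = √(I² + L²)
m - x(205, -114) = 33135 - √((-114)² + 205²) = 33135 - √(12996 + 42025) = 33135 - √55021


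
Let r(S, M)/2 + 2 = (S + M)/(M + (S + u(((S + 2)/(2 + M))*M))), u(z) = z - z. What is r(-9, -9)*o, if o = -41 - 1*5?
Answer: 92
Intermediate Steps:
o = -46 (o = -41 - 5 = -46)
u(z) = 0
r(S, M) = -2 (r(S, M) = -4 + 2*((S + M)/(M + (S + 0))) = -4 + 2*((M + S)/(M + S)) = -4 + 2*1 = -4 + 2 = -2)
r(-9, -9)*o = -2*(-46) = 92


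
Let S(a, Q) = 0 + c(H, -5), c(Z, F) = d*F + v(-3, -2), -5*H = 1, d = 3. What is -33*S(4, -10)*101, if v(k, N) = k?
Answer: 59994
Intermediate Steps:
H = -⅕ (H = -⅕*1 = -⅕ ≈ -0.20000)
c(Z, F) = -3 + 3*F (c(Z, F) = 3*F - 3 = -3 + 3*F)
S(a, Q) = -18 (S(a, Q) = 0 + (-3 + 3*(-5)) = 0 + (-3 - 15) = 0 - 18 = -18)
-33*S(4, -10)*101 = -33*(-18)*101 = 594*101 = 59994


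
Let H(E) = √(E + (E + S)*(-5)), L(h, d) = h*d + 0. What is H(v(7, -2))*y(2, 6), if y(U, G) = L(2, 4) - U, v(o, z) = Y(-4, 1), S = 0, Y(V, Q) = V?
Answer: 24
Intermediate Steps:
L(h, d) = d*h (L(h, d) = d*h + 0 = d*h)
v(o, z) = -4
H(E) = 2*√(-E) (H(E) = √(E + (E + 0)*(-5)) = √(E + E*(-5)) = √(E - 5*E) = √(-4*E) = 2*√(-E))
y(U, G) = 8 - U (y(U, G) = 4*2 - U = 8 - U)
H(v(7, -2))*y(2, 6) = (2*√(-1*(-4)))*(8 - 1*2) = (2*√4)*(8 - 2) = (2*2)*6 = 4*6 = 24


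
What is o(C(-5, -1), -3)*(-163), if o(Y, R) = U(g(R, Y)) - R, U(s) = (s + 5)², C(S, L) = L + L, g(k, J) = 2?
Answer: -8476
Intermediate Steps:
C(S, L) = 2*L
U(s) = (5 + s)²
o(Y, R) = 49 - R (o(Y, R) = (5 + 2)² - R = 7² - R = 49 - R)
o(C(-5, -1), -3)*(-163) = (49 - 1*(-3))*(-163) = (49 + 3)*(-163) = 52*(-163) = -8476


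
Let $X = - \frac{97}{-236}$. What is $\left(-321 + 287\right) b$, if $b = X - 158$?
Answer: $\frac{632247}{118} \approx 5358.0$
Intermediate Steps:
$X = \frac{97}{236}$ ($X = \left(-97\right) \left(- \frac{1}{236}\right) = \frac{97}{236} \approx 0.41102$)
$b = - \frac{37191}{236}$ ($b = \frac{97}{236} - 158 = - \frac{37191}{236} \approx -157.59$)
$\left(-321 + 287\right) b = \left(-321 + 287\right) \left(- \frac{37191}{236}\right) = \left(-34\right) \left(- \frac{37191}{236}\right) = \frac{632247}{118}$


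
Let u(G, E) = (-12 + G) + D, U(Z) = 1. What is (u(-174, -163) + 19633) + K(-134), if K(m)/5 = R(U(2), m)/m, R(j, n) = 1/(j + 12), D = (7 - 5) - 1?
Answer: 33878411/1742 ≈ 19448.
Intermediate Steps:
D = 1 (D = 2 - 1 = 1)
u(G, E) = -11 + G (u(G, E) = (-12 + G) + 1 = -11 + G)
R(j, n) = 1/(12 + j)
K(m) = 5/(13*m) (K(m) = 5*(1/((12 + 1)*m)) = 5*(1/(13*m)) = 5/(13*m))
(u(-174, -163) + 19633) + K(-134) = ((-11 - 174) + 19633) + (5/13)/(-134) = (-185 + 19633) + (5/13)*(-1/134) = 19448 - 5/1742 = 33878411/1742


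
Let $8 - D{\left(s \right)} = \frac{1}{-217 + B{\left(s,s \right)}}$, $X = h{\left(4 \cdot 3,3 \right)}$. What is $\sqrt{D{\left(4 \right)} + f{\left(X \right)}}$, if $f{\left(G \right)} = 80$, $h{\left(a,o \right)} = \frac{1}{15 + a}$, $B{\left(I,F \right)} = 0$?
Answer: $\frac{13 \sqrt{24521}}{217} \approx 9.3811$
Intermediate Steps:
$X = \frac{1}{27}$ ($X = \frac{1}{15 + 4 \cdot 3} = \frac{1}{15 + 12} = \frac{1}{27} \approx 0.037037$)
$D{\left(s \right)} = \frac{1737}{217}$ ($D{\left(s \right)} = 8 - \frac{1}{-217 + 0} = 8 - \frac{1}{-217} = 8 - - \frac{1}{217} = 8 + \frac{1}{217} = \frac{1737}{217}$)
$\sqrt{D{\left(4 \right)} + f{\left(X \right)}} = \sqrt{\frac{1737}{217} + 80} = \sqrt{\frac{19097}{217}} = \frac{13 \sqrt{24521}}{217}$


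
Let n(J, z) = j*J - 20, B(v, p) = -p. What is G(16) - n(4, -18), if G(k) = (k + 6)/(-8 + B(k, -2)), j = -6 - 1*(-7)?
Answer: 37/3 ≈ 12.333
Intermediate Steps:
j = 1 (j = -6 + 7 = 1)
n(J, z) = -20 + J (n(J, z) = 1*J - 20 = J - 20 = -20 + J)
G(k) = -1 - k/6 (G(k) = (k + 6)/(-8 - 1*(-2)) = (6 + k)/(-8 + 2) = (6 + k)/(-6) = (6 + k)*(-⅙) = -1 - k/6)
G(16) - n(4, -18) = (-1 - ⅙*16) - (-20 + 4) = (-1 - 8/3) - 1*(-16) = -11/3 + 16 = 37/3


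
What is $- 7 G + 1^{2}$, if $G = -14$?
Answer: $99$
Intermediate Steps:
$- 7 G + 1^{2} = \left(-7\right) \left(-14\right) + 1^{2} = 98 + 1 = 99$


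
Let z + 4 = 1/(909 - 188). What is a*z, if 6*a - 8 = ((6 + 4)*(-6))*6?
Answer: 169136/721 ≈ 234.59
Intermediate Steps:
a = -176/3 (a = 4/3 + (((6 + 4)*(-6))*6)/6 = 4/3 + ((10*(-6))*6)/6 = 4/3 + (-60*6)/6 = 4/3 + (⅙)*(-360) = 4/3 - 60 = -176/3 ≈ -58.667)
z = -2883/721 (z = -4 + 1/(909 - 188) = -4 + 1/721 = -2883/721 ≈ -3.9986)
a*z = -176/3*(-2883/721) = 169136/721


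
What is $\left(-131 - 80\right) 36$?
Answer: $-7596$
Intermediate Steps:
$\left(-131 - 80\right) 36 = \left(-211\right) 36 = -7596$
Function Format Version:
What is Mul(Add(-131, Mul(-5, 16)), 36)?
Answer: -7596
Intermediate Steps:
Mul(Add(-131, Mul(-5, 16)), 36) = Mul(Add(-131, -80), 36) = Mul(-211, 36) = -7596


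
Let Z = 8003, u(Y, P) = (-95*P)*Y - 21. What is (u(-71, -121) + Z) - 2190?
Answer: -810353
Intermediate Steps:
u(Y, P) = -21 - 95*P*Y (u(Y, P) = -95*P*Y - 21 = -21 - 95*P*Y)
(u(-71, -121) + Z) - 2190 = ((-21 - 95*(-121)*(-71)) + 8003) - 2190 = ((-21 - 816145) + 8003) - 2190 = (-816166 + 8003) - 2190 = -808163 - 2190 = -810353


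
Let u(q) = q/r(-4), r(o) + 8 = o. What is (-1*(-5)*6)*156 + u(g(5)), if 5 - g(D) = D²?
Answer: 14045/3 ≈ 4681.7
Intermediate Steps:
g(D) = 5 - D²
r(o) = -8 + o
u(q) = -q/12 (u(q) = q/(-8 - 4) = q/(-12) = q*(-1/12) = -q/12)
(-1*(-5)*6)*156 + u(g(5)) = (-1*(-5)*6)*156 - (5 - 1*5²)/12 = (5*6)*156 - (5 - 1*25)/12 = 30*156 - (5 - 25)/12 = 4680 - 1/12*(-20) = 4680 + 5/3 = 14045/3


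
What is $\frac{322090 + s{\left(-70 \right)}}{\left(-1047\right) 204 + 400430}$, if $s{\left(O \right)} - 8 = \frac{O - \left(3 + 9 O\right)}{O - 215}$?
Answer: $\frac{91797373}{53249970} \approx 1.7239$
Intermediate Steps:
$s{\left(O \right)} = 8 + \frac{-3 - 8 O}{-215 + O}$ ($s{\left(O \right)} = 8 + \frac{O - \left(3 + 9 O\right)}{O - 215} = 8 + \frac{O - \left(3 + 9 O\right)}{-215 + O} = 8 + \frac{-3 - 8 O}{-215 + O}$)
$\frac{322090 + s{\left(-70 \right)}}{\left(-1047\right) 204 + 400430} = \frac{322090 - \frac{1723}{-215 - 70}}{\left(-1047\right) 204 + 400430} = \frac{322090 - \frac{1723}{-285}}{-213588 + 400430} = \frac{322090 - - \frac{1723}{285}}{186842} = \left(322090 + \frac{1723}{285}\right) \frac{1}{186842} = \frac{91797373}{285} \cdot \frac{1}{186842} = \frac{91797373}{53249970}$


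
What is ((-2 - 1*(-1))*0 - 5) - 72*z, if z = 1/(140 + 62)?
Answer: -541/101 ≈ -5.3564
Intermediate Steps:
z = 1/202 ≈ 0.0049505
((-2 - 1*(-1))*0 - 5) - 72*z = ((-2 - 1*(-1))*0 - 5) - 72*1/202 = ((-2 + 1)*0 - 5) - 36/101 = (-1*0 - 5) - 36/101 = (0 - 5) - 36/101 = -5 - 36/101 = -541/101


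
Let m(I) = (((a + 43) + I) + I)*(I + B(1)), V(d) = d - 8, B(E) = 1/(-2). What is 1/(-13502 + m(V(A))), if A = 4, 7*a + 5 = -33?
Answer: -14/190891 ≈ -7.3340e-5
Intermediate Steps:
a = -38/7 (a = -5/7 + (⅐)*(-33) = -5/7 - 33/7 = -38/7 ≈ -5.4286)
B(E) = -½
V(d) = -8 + d
m(I) = (-½ + I)*(263/7 + 2*I) (m(I) = (((-38/7 + 43) + I) + I)*(I - ½) = ((263/7 + I) + I)*(-½ + I) = (263/7 + 2*I)*(-½ + I) = (-½ + I)*(263/7 + 2*I))
1/(-13502 + m(V(A))) = 1/(-13502 + (-263/14 + 2*(-8 + 4)² + 256*(-8 + 4)/7)) = 1/(-13502 + (-263/14 + 2*(-4)² + (256/7)*(-4))) = 1/(-13502 + (-263/14 + 2*16 - 1024/7)) = 1/(-13502 + (-263/14 + 32 - 1024/7)) = 1/(-13502 - 1863/14) = 1/(-190891/14) = -14/190891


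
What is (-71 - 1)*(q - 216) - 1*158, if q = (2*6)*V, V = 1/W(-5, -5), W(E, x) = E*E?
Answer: 383986/25 ≈ 15359.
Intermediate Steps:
W(E, x) = E²
V = 1/25 (V = 1/((-5)²) = 1/25 ≈ 0.040000)
q = 12/25 (q = (2*6)*(1/25) = 12*(1/25) = 12/25 ≈ 0.48000)
(-71 - 1)*(q - 216) - 1*158 = (-71 - 1)*(12/25 - 216) - 1*158 = -72*(-5388/25) - 158 = 387936/25 - 158 = 383986/25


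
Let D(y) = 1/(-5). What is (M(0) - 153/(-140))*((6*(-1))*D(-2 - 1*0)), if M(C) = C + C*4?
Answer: 459/350 ≈ 1.3114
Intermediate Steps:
D(y) = -⅕
M(C) = 5*C (M(C) = C + 4*C = 5*C)
(M(0) - 153/(-140))*((6*(-1))*D(-2 - 1*0)) = (5*0 - 153/(-140))*((6*(-1))*(-⅕)) = (0 - 153*(-1/140))*(-6*(-⅕)) = (0 + 153/140)*(6/5) = (153/140)*(6/5) = 459/350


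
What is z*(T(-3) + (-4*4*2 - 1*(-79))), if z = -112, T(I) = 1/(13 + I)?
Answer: -26376/5 ≈ -5275.2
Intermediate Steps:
z*(T(-3) + (-4*4*2 - 1*(-79))) = -112*(1/(13 - 3) + (-4*4*2 - 1*(-79))) = -112*(1/10 + (-16*2 + 79)) = -112*(⅒ + (-32 + 79)) = -112*(⅒ + 47) = -112*471/10 = -26376/5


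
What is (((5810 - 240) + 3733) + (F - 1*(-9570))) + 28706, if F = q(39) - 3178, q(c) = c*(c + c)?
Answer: 47443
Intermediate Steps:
q(c) = 2*c² (q(c) = c*(2*c) = 2*c²)
F = -136 (F = 2*39² - 3178 = 2*1521 - 3178 = 3042 - 3178 = -136)
(((5810 - 240) + 3733) + (F - 1*(-9570))) + 28706 = (((5810 - 240) + 3733) + (-136 - 1*(-9570))) + 28706 = ((5570 + 3733) + (-136 + 9570)) + 28706 = (9303 + 9434) + 28706 = 18737 + 28706 = 47443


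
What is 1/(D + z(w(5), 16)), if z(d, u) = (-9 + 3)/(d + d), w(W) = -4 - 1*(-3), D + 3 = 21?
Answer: 1/21 ≈ 0.047619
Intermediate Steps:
D = 18 (D = -3 + 21 = 18)
w(W) = -1 (w(W) = -4 + 3 = -1)
z(d, u) = -3/d (z(d, u) = -6*1/(2*d) = -3/d)
1/(D + z(w(5), 16)) = 1/(18 - 3/(-1)) = 1/(18 - 3*(-1)) = 1/(18 + 3) = 1/21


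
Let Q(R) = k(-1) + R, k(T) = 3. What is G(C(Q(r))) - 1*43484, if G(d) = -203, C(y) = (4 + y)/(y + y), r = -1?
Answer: -43687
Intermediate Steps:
Q(R) = 3 + R
C(y) = (4 + y)/(2*y) (C(y) = (4 + y)/((2*y)) = (4 + y)*(1/(2*y)) = (4 + y)/(2*y))
G(C(Q(r))) - 1*43484 = -203 - 1*43484 = -203 - 43484 = -43687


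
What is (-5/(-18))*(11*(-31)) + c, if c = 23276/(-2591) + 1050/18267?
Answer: -29433874147/283978782 ≈ -103.65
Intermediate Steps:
c = -140820714/15776599 (c = 23276*(-1/2591) + 1050*(1/18267) = -23276/2591 + 350/6089 = -140820714/15776599 ≈ -8.9259)
(-5/(-18))*(11*(-31)) + c = (-5/(-18))*(11*(-31)) - 140820714/15776599 = -5*(-1/18)*(-341) - 140820714/15776599 = (5/18)*(-341) - 140820714/15776599 = -1705/18 - 140820714/15776599 = -29433874147/283978782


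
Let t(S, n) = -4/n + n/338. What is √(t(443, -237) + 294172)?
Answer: √11169756634710/6162 ≈ 542.38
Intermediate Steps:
t(S, n) = -4/n + n/338 (t(S, n) = -4/n + n*(1/338) = -4/n + n/338)
√(t(443, -237) + 294172) = √((-4/(-237) + (1/338)*(-237)) + 294172) = √((-4*(-1/237) - 237/338) + 294172) = √((4/237 - 237/338) + 294172) = √(-54817/80106 + 294172) = √(23564887415/80106) = √11169756634710/6162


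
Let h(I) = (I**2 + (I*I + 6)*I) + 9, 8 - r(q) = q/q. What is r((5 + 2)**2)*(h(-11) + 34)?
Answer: -8631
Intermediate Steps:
r(q) = 7 (r(q) = 8 - q/q = 8 - 1*1 = 8 - 1 = 7)
h(I) = 9 + I**2 + I*(6 + I**2) (h(I) = (I**2 + (I**2 + 6)*I) + 9 = (I**2 + (6 + I**2)*I) + 9 = (I**2 + I*(6 + I**2)) + 9 = 9 + I**2 + I*(6 + I**2))
r((5 + 2)**2)*(h(-11) + 34) = 7*((9 + (-11)**2 + (-11)**3 + 6*(-11)) + 34) = 7*((9 + 121 - 1331 - 66) + 34) = 7*(-1267 + 34) = 7*(-1233) = -8631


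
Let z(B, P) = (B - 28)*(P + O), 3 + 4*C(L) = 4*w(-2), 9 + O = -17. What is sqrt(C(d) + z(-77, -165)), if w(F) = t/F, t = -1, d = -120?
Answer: sqrt(80219)/2 ≈ 141.61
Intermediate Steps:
O = -26 (O = -9 - 17 = -26)
w(F) = -1/F
C(L) = -1/4 (C(L) = -3/4 + (4*(-1/(-2)))/4 = -3/4 + (4*(-1*(-1/2)))/4 = -3/4 + (4*(1/2))/4 = -3/4 + (1/4)*2 = -3/4 + 1/2 = -1/4)
z(B, P) = (-28 + B)*(-26 + P) (z(B, P) = (B - 28)*(P - 26) = (-28 + B)*(-26 + P))
sqrt(C(d) + z(-77, -165)) = sqrt(-1/4 + (728 - 28*(-165) - 26*(-77) - 77*(-165))) = sqrt(-1/4 + (728 + 4620 + 2002 + 12705)) = sqrt(-1/4 + 20055) = sqrt(80219/4) = sqrt(80219)/2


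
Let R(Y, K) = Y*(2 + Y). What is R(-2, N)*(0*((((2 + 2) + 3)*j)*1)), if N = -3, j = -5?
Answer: 0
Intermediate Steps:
R(-2, N)*(0*((((2 + 2) + 3)*j)*1)) = (-2*(2 - 2))*(0*((((2 + 2) + 3)*(-5))*1)) = (-2*0)*(0*(((4 + 3)*(-5))*1)) = 0*(0*((7*(-5))*1)) = 0*(0*(-35*1)) = 0*(0*(-35)) = 0*0 = 0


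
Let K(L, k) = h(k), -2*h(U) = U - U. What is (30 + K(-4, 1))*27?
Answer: 810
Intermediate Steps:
h(U) = 0 (h(U) = -(U - U)/2 = -1/2*0 = 0)
K(L, k) = 0
(30 + K(-4, 1))*27 = (30 + 0)*27 = 30*27 = 810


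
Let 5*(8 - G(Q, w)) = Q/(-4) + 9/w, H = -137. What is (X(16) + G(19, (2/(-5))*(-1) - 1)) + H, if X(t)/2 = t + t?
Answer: -1221/20 ≈ -61.050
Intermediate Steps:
G(Q, w) = 8 - 9/(5*w) + Q/20 (G(Q, w) = 8 - (Q/(-4) + 9/w)/5 = 8 - (Q*(-1/4) + 9/w)/5 = 8 - (-Q/4 + 9/w)/5 = 8 - (9/w - Q/4)/5 = 8 + (-9/(5*w) + Q/20) = 8 - 9/(5*w) + Q/20)
X(t) = 4*t (X(t) = 2*(t + t) = 2*(2*t) = 4*t)
(X(16) + G(19, (2/(-5))*(-1) - 1)) + H = (4*16 + (-36 + ((2/(-5))*(-1) - 1)*(160 + 19))/(20*((2/(-5))*(-1) - 1))) - 137 = (64 + (-36 + ((2*(-1/5))*(-1) - 1)*179)/(20*((2*(-1/5))*(-1) - 1))) - 137 = (64 + (-36 + (-2/5*(-1) - 1)*179)/(20*(-2/5*(-1) - 1))) - 137 = (64 + (-36 + (2/5 - 1)*179)/(20*(2/5 - 1))) - 137 = (64 + (-36 - 3/5*179)/(20*(-3/5))) - 137 = (64 + (1/20)*(-5/3)*(-36 - 537/5)) - 137 = (64 + (1/20)*(-5/3)*(-717/5)) - 137 = (64 + 239/20) - 137 = 1519/20 - 137 = -1221/20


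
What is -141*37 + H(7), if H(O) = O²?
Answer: -5168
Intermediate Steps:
-141*37 + H(7) = -141*37 + 7² = -5217 + 49 = -5168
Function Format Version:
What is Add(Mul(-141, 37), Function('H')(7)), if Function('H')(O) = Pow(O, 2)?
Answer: -5168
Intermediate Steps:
Add(Mul(-141, 37), Function('H')(7)) = Add(Mul(-141, 37), Pow(7, 2)) = Add(-5217, 49) = -5168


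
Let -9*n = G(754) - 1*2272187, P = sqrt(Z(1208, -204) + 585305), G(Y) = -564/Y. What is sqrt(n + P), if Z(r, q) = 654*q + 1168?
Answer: sqrt(322943772437 + 1279161*sqrt(453057))/1131 ≈ 503.13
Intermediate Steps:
Z(r, q) = 1168 + 654*q
P = sqrt(453057) (P = sqrt((1168 + 654*(-204)) + 585305) = sqrt((1168 - 133416) + 585305) = sqrt(-132248 + 585305) = sqrt(453057) ≈ 673.09)
n = 856614781/3393 (n = -(-564/754 - 1*2272187)/9 = -(-564*1/754 - 2272187)/9 = -(-282/377 - 2272187)/9 = -1/9*(-856614781/377) = 856614781/3393 ≈ 2.5247e+5)
sqrt(n + P) = sqrt(856614781/3393 + sqrt(453057))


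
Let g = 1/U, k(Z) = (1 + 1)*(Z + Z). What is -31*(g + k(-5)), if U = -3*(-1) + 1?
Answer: 2449/4 ≈ 612.25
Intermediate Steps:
U = 4 (U = 3 + 1 = 4)
k(Z) = 4*Z (k(Z) = 2*(2*Z) = 4*Z)
g = ¼ (g = 1/4 = ¼ ≈ 0.25000)
-31*(g + k(-5)) = -31*(¼ + 4*(-5)) = -31*(¼ - 20) = -31*(-79/4) = 2449/4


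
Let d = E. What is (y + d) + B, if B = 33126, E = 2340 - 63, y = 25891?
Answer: 61294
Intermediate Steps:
E = 2277
d = 2277
(y + d) + B = (25891 + 2277) + 33126 = 28168 + 33126 = 61294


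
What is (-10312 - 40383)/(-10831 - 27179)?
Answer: 10139/7602 ≈ 1.3337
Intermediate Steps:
(-10312 - 40383)/(-10831 - 27179) = -50695/(-38010) = -50695*(-1/38010) = 10139/7602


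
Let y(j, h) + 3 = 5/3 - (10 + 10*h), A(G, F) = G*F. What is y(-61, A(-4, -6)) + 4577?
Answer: 12977/3 ≈ 4325.7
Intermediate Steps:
A(G, F) = F*G
y(j, h) = -34/3 - 10*h (y(j, h) = -3 + (5/3 - (10 + 10*h)) = -3 + (5*(⅓) - 10*(1 + h)) = -3 + (5/3 + (-10 - 10*h)) = -3 + (-25/3 - 10*h) = -34/3 - 10*h)
y(-61, A(-4, -6)) + 4577 = (-34/3 - (-60)*(-4)) + 4577 = (-34/3 - 10*24) + 4577 = (-34/3 - 240) + 4577 = -754/3 + 4577 = 12977/3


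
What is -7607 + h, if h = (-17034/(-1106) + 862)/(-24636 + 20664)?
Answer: -16709382415/2196516 ≈ -7607.2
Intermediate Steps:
h = -485203/2196516 (h = (-17034*(-1/1106) + 862)/(-3972) = (8517/553 + 862)*(-1/3972) = (485203/553)*(-1/3972) = -485203/2196516 ≈ -0.22090)
-7607 + h = -7607 - 485203/2196516 = -16709382415/2196516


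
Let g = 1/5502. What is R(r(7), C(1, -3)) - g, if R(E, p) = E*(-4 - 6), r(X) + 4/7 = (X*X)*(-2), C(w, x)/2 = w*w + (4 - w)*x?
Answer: 5423399/5502 ≈ 985.71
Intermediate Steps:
C(w, x) = 2*w² + 2*x*(4 - w) (C(w, x) = 2*(w*w + (4 - w)*x) = 2*(w² + x*(4 - w)) = 2*w² + 2*x*(4 - w))
g = 1/5502 ≈ 0.00018175
r(X) = -4/7 - 2*X² (r(X) = -4/7 + (X*X)*(-2) = -4/7 + X²*(-2) = -4/7 - 2*X²)
R(E, p) = -10*E (R(E, p) = E*(-10) = -10*E)
R(r(7), C(1, -3)) - g = -10*(-4/7 - 2*7²) - 1*1/5502 = -10*(-4/7 - 2*49) - 1/5502 = -10*(-4/7 - 98) - 1/5502 = -10*(-690/7) - 1/5502 = 6900/7 - 1/5502 = 5423399/5502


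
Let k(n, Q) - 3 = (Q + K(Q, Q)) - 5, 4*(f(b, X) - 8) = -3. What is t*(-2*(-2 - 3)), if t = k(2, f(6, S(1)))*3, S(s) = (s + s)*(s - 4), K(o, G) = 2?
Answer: 435/2 ≈ 217.50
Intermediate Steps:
S(s) = 2*s*(-4 + s) (S(s) = (2*s)*(-4 + s) = 2*s*(-4 + s))
f(b, X) = 29/4 (f(b, X) = 8 + (¼)*(-3) = 8 - ¾ = 29/4)
k(n, Q) = Q (k(n, Q) = 3 + ((Q + 2) - 5) = 3 + ((2 + Q) - 5) = 3 + (-3 + Q) = Q)
t = 87/4 (t = (29/4)*3 = 87/4 ≈ 21.750)
t*(-2*(-2 - 3)) = 87*(-2*(-2 - 3))/4 = 87*(-2*(-5))/4 = (87/4)*10 = 435/2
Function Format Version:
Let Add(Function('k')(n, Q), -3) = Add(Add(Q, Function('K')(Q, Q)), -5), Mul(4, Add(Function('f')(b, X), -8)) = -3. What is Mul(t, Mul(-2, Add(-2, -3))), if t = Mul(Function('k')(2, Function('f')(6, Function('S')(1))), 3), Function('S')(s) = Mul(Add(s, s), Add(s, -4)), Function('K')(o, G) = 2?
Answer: Rational(435, 2) ≈ 217.50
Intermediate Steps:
Function('S')(s) = Mul(2, s, Add(-4, s)) (Function('S')(s) = Mul(Mul(2, s), Add(-4, s)) = Mul(2, s, Add(-4, s)))
Function('f')(b, X) = Rational(29, 4) (Function('f')(b, X) = Add(8, Mul(Rational(1, 4), -3)) = Add(8, Rational(-3, 4)) = Rational(29, 4))
Function('k')(n, Q) = Q (Function('k')(n, Q) = Add(3, Add(Add(Q, 2), -5)) = Add(3, Add(Add(2, Q), -5)) = Add(3, Add(-3, Q)) = Q)
t = Rational(87, 4) (t = Mul(Rational(29, 4), 3) = Rational(87, 4) ≈ 21.750)
Mul(t, Mul(-2, Add(-2, -3))) = Mul(Rational(87, 4), Mul(-2, Add(-2, -3))) = Mul(Rational(87, 4), Mul(-2, -5)) = Mul(Rational(87, 4), 10) = Rational(435, 2)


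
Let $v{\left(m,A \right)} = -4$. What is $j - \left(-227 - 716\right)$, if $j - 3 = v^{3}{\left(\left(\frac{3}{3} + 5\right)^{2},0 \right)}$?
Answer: $882$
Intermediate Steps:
$j = -61$ ($j = 3 + \left(-4\right)^{3} = 3 - 64 = -61$)
$j - \left(-227 - 716\right) = -61 - \left(-227 - 716\right) = -61 - -943 = -61 + 943 = 882$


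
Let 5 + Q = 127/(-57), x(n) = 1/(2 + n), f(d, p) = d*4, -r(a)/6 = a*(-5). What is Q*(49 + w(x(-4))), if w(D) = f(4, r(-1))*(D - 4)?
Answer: 9476/57 ≈ 166.25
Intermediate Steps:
r(a) = 30*a (r(a) = -6*a*(-5) = -(-30)*a = 30*a)
f(d, p) = 4*d
Q = -412/57 (Q = -5 + 127/(-57) = -5 + 127*(-1/57) = -5 - 127/57 = -412/57 ≈ -7.2281)
w(D) = -64 + 16*D (w(D) = (4*4)*(D - 4) = 16*(-4 + D) = -64 + 16*D)
Q*(49 + w(x(-4))) = -412*(49 + (-64 + 16/(2 - 4)))/57 = -412*(49 + (-64 + 16/(-2)))/57 = -412*(49 + (-64 + 16*(-½)))/57 = -412*(49 + (-64 - 8))/57 = -412*(49 - 72)/57 = -412/57*(-23) = 9476/57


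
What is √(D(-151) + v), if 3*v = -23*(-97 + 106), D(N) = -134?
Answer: I*√203 ≈ 14.248*I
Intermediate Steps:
v = -69 (v = (-23*(-97 + 106))/3 = (-23*9)/3 = (⅓)*(-207) = -69)
√(D(-151) + v) = √(-134 - 69) = √(-203) = I*√203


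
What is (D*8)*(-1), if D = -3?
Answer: 24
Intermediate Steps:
(D*8)*(-1) = -3*8*(-1) = -24*(-1) = 24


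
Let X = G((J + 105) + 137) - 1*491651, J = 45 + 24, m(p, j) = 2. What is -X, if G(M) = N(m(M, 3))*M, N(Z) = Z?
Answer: 491029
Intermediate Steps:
J = 69
G(M) = 2*M
X = -491029 (X = 2*((69 + 105) + 137) - 1*491651 = 2*(174 + 137) - 491651 = 2*311 - 491651 = 622 - 491651 = -491029)
-X = -1*(-491029) = 491029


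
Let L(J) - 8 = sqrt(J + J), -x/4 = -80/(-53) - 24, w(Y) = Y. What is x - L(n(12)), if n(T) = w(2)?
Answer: 4238/53 ≈ 79.962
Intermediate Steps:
x = 4768/53 (x = -4*(-80/(-53) - 24) = -4*(-80*(-1/53) - 24) = -4*(80/53 - 24) = -4*(-1192/53) = 4768/53 ≈ 89.962)
n(T) = 2
L(J) = 8 + sqrt(2)*sqrt(J) (L(J) = 8 + sqrt(J + J) = 8 + sqrt(2*J) = 8 + sqrt(2)*sqrt(J))
x - L(n(12)) = 4768/53 - (8 + sqrt(2)*sqrt(2)) = 4768/53 - (8 + 2) = 4768/53 - 1*10 = 4768/53 - 10 = 4238/53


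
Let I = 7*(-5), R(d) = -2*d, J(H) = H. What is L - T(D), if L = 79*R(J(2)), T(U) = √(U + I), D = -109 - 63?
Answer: -316 - 3*I*√23 ≈ -316.0 - 14.387*I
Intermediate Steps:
D = -172
I = -35
T(U) = √(-35 + U) (T(U) = √(U - 35) = √(-35 + U))
L = -316 (L = 79*(-2*2) = 79*(-4) = -316)
L - T(D) = -316 - √(-35 - 172) = -316 - √(-207) = -316 - 3*I*√23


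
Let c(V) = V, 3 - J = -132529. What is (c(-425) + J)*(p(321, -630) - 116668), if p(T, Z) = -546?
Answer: -15484789898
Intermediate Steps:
J = 132532 (J = 3 - 1*(-132529) = 3 + 132529 = 132532)
(c(-425) + J)*(p(321, -630) - 116668) = (-425 + 132532)*(-546 - 116668) = 132107*(-117214) = -15484789898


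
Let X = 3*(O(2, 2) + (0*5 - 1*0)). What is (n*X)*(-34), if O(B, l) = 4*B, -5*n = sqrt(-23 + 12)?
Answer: 816*I*sqrt(11)/5 ≈ 541.27*I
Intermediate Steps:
n = -I*sqrt(11)/5 (n = -sqrt(-23 + 12)/5 = -I*sqrt(11)/5 ≈ -0.66333*I)
X = 24 (X = 3*(4*2 + (0*5 - 1*0)) = 3*(8 + (0 + 0)) = 3*(8 + 0) = 3*8 = 24)
(n*X)*(-34) = (-I*sqrt(11)/5*24)*(-34) = -24*I*sqrt(11)/5*(-34) = 816*I*sqrt(11)/5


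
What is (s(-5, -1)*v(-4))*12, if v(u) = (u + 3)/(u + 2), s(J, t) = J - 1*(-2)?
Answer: -18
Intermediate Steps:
s(J, t) = 2 + J (s(J, t) = J + 2 = 2 + J)
v(u) = (3 + u)/(2 + u)
(s(-5, -1)*v(-4))*12 = ((2 - 5)*((3 - 4)/(2 - 4)))*12 = -3*(-1)/(-2)*12 = -(-3)*(-1)/2*12 = -3*½*12 = -3/2*12 = -18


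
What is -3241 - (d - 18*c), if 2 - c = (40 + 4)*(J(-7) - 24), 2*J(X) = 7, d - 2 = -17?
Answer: 13046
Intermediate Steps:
d = -15 (d = 2 - 17 = -15)
J(X) = 7/2 (J(X) = (½)*7 = 7/2)
c = 904 (c = 2 - (40 + 4)*(7/2 - 24) = 2 - 44*(-41)/2 = 2 - 1*(-902) = 2 + 902 = 904)
-3241 - (d - 18*c) = -3241 - (-15 - 18*904) = -3241 - (-15 - 16272) = -3241 - 1*(-16287) = -3241 + 16287 = 13046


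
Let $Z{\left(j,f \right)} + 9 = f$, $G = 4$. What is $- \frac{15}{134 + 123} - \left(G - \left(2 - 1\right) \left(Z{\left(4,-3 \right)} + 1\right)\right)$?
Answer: $- \frac{3870}{257} \approx -15.058$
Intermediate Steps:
$Z{\left(j,f \right)} = -9 + f$
$- \frac{15}{134 + 123} - \left(G - \left(2 - 1\right) \left(Z{\left(4,-3 \right)} + 1\right)\right) = - \frac{15}{134 + 123} + \left(\left(-1\right) 4 + \left(2 - 1\right) \left(\left(-9 - 3\right) + 1\right)\right) = - \frac{15}{257} + \left(-4 + 1 \left(-12 + 1\right)\right) = \left(-15\right) \frac{1}{257} + \left(-4 + 1 \left(-11\right)\right) = - \frac{15}{257} - 15 = - \frac{3870}{257}$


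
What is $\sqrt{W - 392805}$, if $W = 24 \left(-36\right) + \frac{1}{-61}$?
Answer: $\frac{i \sqrt{1464842410}}{61} \approx 627.43 i$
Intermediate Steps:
$W = - \frac{52705}{61}$ ($W = -864 - \frac{1}{61} = - \frac{52705}{61} \approx -864.02$)
$\sqrt{W - 392805} = \sqrt{- \frac{52705}{61} - 392805} = \sqrt{- \frac{24013810}{61}} = \frac{i \sqrt{1464842410}}{61}$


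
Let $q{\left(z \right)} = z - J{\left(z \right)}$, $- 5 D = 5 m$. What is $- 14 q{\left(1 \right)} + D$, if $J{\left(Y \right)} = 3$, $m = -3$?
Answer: $31$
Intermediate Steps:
$D = 3$ ($D = - \frac{5 \left(-3\right)}{5} = \left(- \frac{1}{5}\right) \left(-15\right) = 3$)
$q{\left(z \right)} = -3 + z$ ($q{\left(z \right)} = z - 3 = -3 + z$)
$- 14 q{\left(1 \right)} + D = - 14 \left(-3 + 1\right) + 3 = \left(-14\right) \left(-2\right) + 3 = 28 + 3 = 31$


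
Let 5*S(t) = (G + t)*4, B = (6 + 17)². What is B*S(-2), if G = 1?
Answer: -2116/5 ≈ -423.20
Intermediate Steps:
B = 529 (B = 23² = 529)
S(t) = ⅘ + 4*t/5 (S(t) = ((1 + t)*4)/5 = (4 + 4*t)/5 = ⅘ + 4*t/5)
B*S(-2) = 529*(⅘ + (⅘)*(-2)) = 529*(⅘ - 8/5) = 529*(-⅘) = -2116/5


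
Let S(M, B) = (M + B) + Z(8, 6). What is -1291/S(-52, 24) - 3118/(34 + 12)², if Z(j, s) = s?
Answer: 332895/5819 ≈ 57.208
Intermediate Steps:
S(M, B) = 6 + B + M (S(M, B) = (M + B) + 6 = (B + M) + 6 = 6 + B + M)
-1291/S(-52, 24) - 3118/(34 + 12)² = -1291/(6 + 24 - 52) - 3118/(34 + 12)² = -1291/(-22) - 3118/(46²) = -1291*(-1/22) - 3118/2116 = 1291/22 - 3118*1/2116 = 1291/22 - 1559/1058 = 332895/5819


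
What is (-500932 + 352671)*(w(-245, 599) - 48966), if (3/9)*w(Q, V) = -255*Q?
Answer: -20528069799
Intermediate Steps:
w(Q, V) = -765*Q (w(Q, V) = 3*(-255*Q) = -765*Q)
(-500932 + 352671)*(w(-245, 599) - 48966) = (-500932 + 352671)*(-765*(-245) - 48966) = -148261*(187425 - 48966) = -148261*138459 = -20528069799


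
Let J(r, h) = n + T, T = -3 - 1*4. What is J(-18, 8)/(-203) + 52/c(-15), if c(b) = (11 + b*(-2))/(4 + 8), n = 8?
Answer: 126631/8323 ≈ 15.215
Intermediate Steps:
T = -7 (T = -3 - 4 = -7)
J(r, h) = 1 (J(r, h) = 8 - 7 = 1)
c(b) = 11/12 - b/6 (c(b) = (11 - 2*b)/12 = (11 - 2*b)*(1/12) = 11/12 - b/6)
J(-18, 8)/(-203) + 52/c(-15) = 1/(-203) + 52/(11/12 - ⅙*(-15)) = 1*(-1/203) + 52/(11/12 + 5/2) = -1/203 + 52/(41/12) = -1/203 + 52*(12/41) = -1/203 + 624/41 = 126631/8323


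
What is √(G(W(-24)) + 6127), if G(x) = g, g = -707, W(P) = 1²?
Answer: 2*√1355 ≈ 73.621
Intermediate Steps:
W(P) = 1
G(x) = -707
√(G(W(-24)) + 6127) = √(-707 + 6127) = √5420 = 2*√1355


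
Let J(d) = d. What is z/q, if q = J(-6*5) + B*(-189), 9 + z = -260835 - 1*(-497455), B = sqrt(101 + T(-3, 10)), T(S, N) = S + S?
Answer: 473222/226173 - 4968831*sqrt(95)/376955 ≈ -126.39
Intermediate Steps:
T(S, N) = 2*S
B = sqrt(95) (B = sqrt(101 + 2*(-3)) = sqrt(101 - 6) = sqrt(95) ≈ 9.7468)
z = 236611 (z = -9 + (-260835 - 1*(-497455)) = -9 + (-260835 + 497455) = -9 + 236620 = 236611)
q = -30 - 189*sqrt(95) (q = -6*5 + sqrt(95)*(-189) = -30 - 189*sqrt(95) ≈ -1872.1)
z/q = 236611/(-30 - 189*sqrt(95))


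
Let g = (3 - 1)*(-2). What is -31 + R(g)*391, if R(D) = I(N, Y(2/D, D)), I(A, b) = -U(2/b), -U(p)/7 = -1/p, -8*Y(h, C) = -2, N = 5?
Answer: -2985/8 ≈ -373.13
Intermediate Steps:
Y(h, C) = ¼ (Y(h, C) = -⅛*(-2) = ¼)
U(p) = 7/p (U(p) = -(-7)/p = 7/p)
g = -4 (g = 2*(-2) = -4)
I(A, b) = -7*b/2 (I(A, b) = -7/(2/b) = -7*b/2)
R(D) = -7/8 (R(D) = -7/2*¼ = -7/8)
-31 + R(g)*391 = -31 - 7/8*391 = -31 - 2737/8 = -2985/8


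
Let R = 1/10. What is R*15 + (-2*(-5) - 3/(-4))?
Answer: 49/4 ≈ 12.250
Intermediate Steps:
R = ⅒ (R = 1*(⅒) = ⅒ ≈ 0.10000)
R*15 + (-2*(-5) - 3/(-4)) = (⅒)*15 + (-2*(-5) - 3/(-4)) = 3/2 + (10 - 3*(-¼)) = 3/2 + (10 + ¾) = 3/2 + 43/4 = 49/4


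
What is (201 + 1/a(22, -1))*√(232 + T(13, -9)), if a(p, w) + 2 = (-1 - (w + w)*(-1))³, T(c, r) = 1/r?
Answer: 5828*√2087/87 ≈ 3060.3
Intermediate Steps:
a(p, w) = -2 + (-1 + 2*w)³ (a(p, w) = -2 + (-1 - (w + w)*(-1))³ = -2 + (-1 - 2*w*(-1))³ = -2 + (-1 - (-2)*w)³ = -2 + (-1 + 2*w)³)
(201 + 1/a(22, -1))*√(232 + T(13, -9)) = (201 + 1/(-2 + (-1 + 2*(-1))³))*√(232 + 1/(-9)) = (201 + 1/(-2 + (-1 - 2)³))*√(232 - ⅑) = (201 + 1/(-2 + (-3)³))*√(2087/9) = (201 + 1/(-2 - 27))*(√2087/3) = (201 + 1/(-29))*(√2087/3) = (201 - 1/29)*(√2087/3) = 5828*(√2087/3)/29 = 5828*√2087/87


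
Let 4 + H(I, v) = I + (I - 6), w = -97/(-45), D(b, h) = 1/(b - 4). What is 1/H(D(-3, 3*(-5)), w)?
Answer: -7/72 ≈ -0.097222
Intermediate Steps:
D(b, h) = 1/(-4 + b)
w = 97/45 (w = -97*(-1/45) = 97/45 ≈ 2.1556)
H(I, v) = -10 + 2*I (H(I, v) = -4 + (I + (I - 6)) = -4 + (I + (-6 + I)) = -4 + (-6 + 2*I) = -10 + 2*I)
1/H(D(-3, 3*(-5)), w) = 1/(-10 + 2/(-4 - 3)) = 1/(-10 + 2/(-7)) = 1/(-10 + 2*(-⅐)) = 1/(-10 - 2/7) = 1/(-72/7) = -7/72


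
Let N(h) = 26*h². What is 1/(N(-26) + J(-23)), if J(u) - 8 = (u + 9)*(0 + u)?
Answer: 1/17906 ≈ 5.5847e-5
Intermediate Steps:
J(u) = 8 + u*(9 + u) (J(u) = 8 + (u + 9)*(0 + u) = 8 + (9 + u)*u = 8 + u*(9 + u))
1/(N(-26) + J(-23)) = 1/(26*(-26)² + (8 + (-23)² + 9*(-23))) = 1/(26*676 + (8 + 529 - 207)) = 1/(17576 + 330) = 1/17906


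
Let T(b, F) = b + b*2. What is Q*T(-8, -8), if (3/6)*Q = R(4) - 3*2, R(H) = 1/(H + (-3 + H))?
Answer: 1392/5 ≈ 278.40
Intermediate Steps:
R(H) = 1/(-3 + 2*H)
T(b, F) = 3*b (T(b, F) = b + 2*b = 3*b)
Q = -58/5 (Q = 2*(1/(-3 + 2*4) - 3*2) = 2*(1/(-3 + 8) - 6) = 2*(1/5 - 6) = 2*(-29/5) = -58/5 ≈ -11.600)
Q*T(-8, -8) = -174*(-8)/5 = -58/5*(-24) = 1392/5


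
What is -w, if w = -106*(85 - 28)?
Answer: 6042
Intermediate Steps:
w = -6042 (w = -106*57 = -6042)
-w = -1*(-6042) = 6042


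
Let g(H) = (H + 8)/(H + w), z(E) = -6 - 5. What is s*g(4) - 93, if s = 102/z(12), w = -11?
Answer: -5937/77 ≈ -77.104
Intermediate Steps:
z(E) = -11
g(H) = (8 + H)/(-11 + H) (g(H) = (H + 8)/(H - 11) = (8 + H)/(-11 + H))
s = -102/11 (s = 102/(-11) = 102*(-1/11) = -102/11 ≈ -9.2727)
s*g(4) - 93 = -102*(8 + 4)/(11*(-11 + 4)) - 93 = -102*12/(11*(-7)) - 93 = -(-102)*12/77 - 93 = -102/11*(-12/7) - 93 = 1224/77 - 93 = -5937/77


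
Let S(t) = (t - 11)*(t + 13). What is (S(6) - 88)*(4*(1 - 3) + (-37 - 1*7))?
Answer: 9516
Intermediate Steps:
S(t) = (-11 + t)*(13 + t)
(S(6) - 88)*(4*(1 - 3) + (-37 - 1*7)) = ((-143 + 6² + 2*6) - 88)*(4*(1 - 3) + (-37 - 1*7)) = ((-143 + 36 + 12) - 88)*(4*(-2) + (-37 - 7)) = (-95 - 88)*(-8 - 44) = -183*(-52) = 9516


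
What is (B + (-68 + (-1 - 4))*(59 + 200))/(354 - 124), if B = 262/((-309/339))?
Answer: -1977027/23690 ≈ -83.454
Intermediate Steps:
B = -29606/103 (B = 262/((-309*1/339)) = 262/(-103/113) = 262*(-113/103) = -29606/103 ≈ -287.44)
(B + (-68 + (-1 - 4))*(59 + 200))/(354 - 124) = (-29606/103 + (-68 + (-1 - 4))*(59 + 200))/(354 - 124) = (-29606/103 + (-68 - 5)*259)/230 = (-29606/103 - 73*259)*(1/230) = (-29606/103 - 18907)*(1/230) = -1977027/103*1/230 = -1977027/23690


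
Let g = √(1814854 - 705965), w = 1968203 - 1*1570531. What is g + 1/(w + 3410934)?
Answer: 1/3808606 + √1108889 ≈ 1053.0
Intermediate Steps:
w = 397672 (w = 1968203 - 1570531 = 397672)
g = √1108889 ≈ 1053.0
g + 1/(w + 3410934) = √1108889 + 1/(397672 + 3410934) = √1108889 + 1/3808606 = 1/3808606 + √1108889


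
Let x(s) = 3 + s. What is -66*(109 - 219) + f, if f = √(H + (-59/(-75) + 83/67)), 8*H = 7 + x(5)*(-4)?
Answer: 7260 + I*√17768802/4020 ≈ 7260.0 + 1.0486*I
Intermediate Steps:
H = -25/8 (H = (7 + (3 + 5)*(-4))/8 = (7 + 8*(-4))/8 = (7 - 32)/8 = (⅛)*(-25) = -25/8 ≈ -3.1250)
f = I*√17768802/4020 (f = √(-25/8 + (-59/(-75) + 83/67)) = √(-25/8 + (-59*(-1/75) + 83*(1/67))) = √(-25/8 + (59/75 + 83/67)) = √(-25/8 + 10178/5025) = √(-44201/40200) = I*√17768802/4020 ≈ 1.0486*I)
-66*(109 - 219) + f = -66*(109 - 219) + I*√17768802/4020 = -66*(-110) + I*√17768802/4020 = 7260 + I*√17768802/4020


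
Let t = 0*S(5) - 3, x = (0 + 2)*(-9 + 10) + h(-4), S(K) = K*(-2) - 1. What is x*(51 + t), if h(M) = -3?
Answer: -48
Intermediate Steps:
S(K) = -1 - 2*K (S(K) = -2*K - 1 = -1 - 2*K)
x = -1 (x = (0 + 2)*(-9 + 10) - 3 = 2*1 - 3 = 2 - 3 = -1)
t = -3 (t = 0*(-1 - 2*5) - 3 = 0*(-1 - 10) - 3 = 0*(-11) - 3 = 0 - 3 = -3)
x*(51 + t) = -(51 - 3) = -1*48 = -48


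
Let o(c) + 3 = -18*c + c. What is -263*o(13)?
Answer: 58912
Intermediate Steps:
o(c) = -3 - 17*c (o(c) = -3 + (-18*c + c) = -3 - 17*c)
-263*o(13) = -263*(-3 - 17*13) = -263*(-3 - 221) = -263*(-224) = 58912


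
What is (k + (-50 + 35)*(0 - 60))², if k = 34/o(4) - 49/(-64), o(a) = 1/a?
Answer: 4402720609/4096 ≈ 1.0749e+6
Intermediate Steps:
k = 8753/64 (k = 34/(1/4) - 49/(-64) = 34/(¼) - 49*(-1/64) = 34*4 + 49/64 = 136 + 49/64 = 8753/64 ≈ 136.77)
(k + (-50 + 35)*(0 - 60))² = (8753/64 + (-50 + 35)*(0 - 60))² = (8753/64 - 15*(-60))² = (8753/64 + 900)² = (66353/64)² = 4402720609/4096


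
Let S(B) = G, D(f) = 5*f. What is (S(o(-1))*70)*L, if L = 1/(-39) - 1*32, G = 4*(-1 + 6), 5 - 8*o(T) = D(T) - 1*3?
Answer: -1748600/39 ≈ -44836.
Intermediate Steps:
o(T) = 1 - 5*T/8 (o(T) = 5/8 - (5*T - 1*3)/8 = 5/8 - (5*T - 3)/8 = 5/8 - (-3 + 5*T)/8 = 5/8 + (3/8 - 5*T/8) = 1 - 5*T/8)
G = 20 (G = 4*5 = 20)
S(B) = 20
L = -1249/39 (L = -1/39 - 32 = -1249/39 ≈ -32.026)
(S(o(-1))*70)*L = (20*70)*(-1249/39) = 1400*(-1249/39) = -1748600/39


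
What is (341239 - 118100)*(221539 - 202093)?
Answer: 4339160994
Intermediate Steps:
(341239 - 118100)*(221539 - 202093) = 223139*19446 = 4339160994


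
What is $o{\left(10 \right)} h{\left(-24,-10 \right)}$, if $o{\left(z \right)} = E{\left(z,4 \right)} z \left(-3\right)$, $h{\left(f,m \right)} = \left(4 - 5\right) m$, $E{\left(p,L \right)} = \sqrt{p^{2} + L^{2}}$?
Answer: $- 600 \sqrt{29} \approx -3231.1$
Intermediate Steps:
$E{\left(p,L \right)} = \sqrt{L^{2} + p^{2}}$
$h{\left(f,m \right)} = - m$
$o{\left(z \right)} = - 3 z \sqrt{16 + z^{2}}$ ($o{\left(z \right)} = \sqrt{4^{2} + z^{2}} z \left(-3\right) = \sqrt{16 + z^{2}} z \left(-3\right) = z \sqrt{16 + z^{2}} \left(-3\right) = - 3 z \sqrt{16 + z^{2}}$)
$o{\left(10 \right)} h{\left(-24,-10 \right)} = \left(-3\right) 10 \sqrt{16 + 10^{2}} \left(\left(-1\right) \left(-10\right)\right) = \left(-3\right) 10 \sqrt{16 + 100} \cdot 10 = \left(-3\right) 10 \sqrt{116} \cdot 10 = \left(-3\right) 10 \cdot 2 \sqrt{29} \cdot 10 = - 60 \sqrt{29} \cdot 10 = - 600 \sqrt{29}$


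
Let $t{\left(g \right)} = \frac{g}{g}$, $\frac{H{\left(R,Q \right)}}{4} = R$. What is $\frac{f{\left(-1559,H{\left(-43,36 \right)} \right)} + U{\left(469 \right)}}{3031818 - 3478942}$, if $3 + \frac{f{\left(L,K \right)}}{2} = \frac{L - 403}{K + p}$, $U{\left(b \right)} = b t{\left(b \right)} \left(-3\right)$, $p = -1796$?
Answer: $\frac{231405}{73328336} \approx 0.0031557$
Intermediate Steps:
$H{\left(R,Q \right)} = 4 R$
$t{\left(g \right)} = 1$
$U{\left(b \right)} = - 3 b$ ($U{\left(b \right)} = b 1 \left(-3\right) = b \left(-3\right) = - 3 b$)
$f{\left(L,K \right)} = -6 + \frac{2 \left(-403 + L\right)}{-1796 + K}$ ($f{\left(L,K \right)} = -6 + 2 \frac{L - 403}{K - 1796} = -6 + 2 \frac{-403 + L}{-1796 + K} = -6 + \frac{2 \left(-403 + L\right)}{-1796 + K}$)
$\frac{f{\left(-1559,H{\left(-43,36 \right)} \right)} + U{\left(469 \right)}}{3031818 - 3478942} = \frac{\frac{2 \left(4985 - 1559 - 3 \cdot 4 \left(-43\right)\right)}{-1796 + 4 \left(-43\right)} - 1407}{3031818 - 3478942} = \frac{\frac{2 \left(4985 - 1559 - -516\right)}{-1796 - 172} - 1407}{-447124} = \left(\frac{2 \left(4985 - 1559 + 516\right)}{-1968} - 1407\right) \left(- \frac{1}{447124}\right) = \left(2 \left(- \frac{1}{1968}\right) 3942 - 1407\right) \left(- \frac{1}{447124}\right) = \left(- \frac{657}{164} - 1407\right) \left(- \frac{1}{447124}\right) = \left(- \frac{231405}{164}\right) \left(- \frac{1}{447124}\right) = \frac{231405}{73328336}$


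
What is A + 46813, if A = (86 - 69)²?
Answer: 47102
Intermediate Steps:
A = 289 (A = 17² = 289)
A + 46813 = 289 + 46813 = 47102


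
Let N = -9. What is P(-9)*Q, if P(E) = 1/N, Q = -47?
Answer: 47/9 ≈ 5.2222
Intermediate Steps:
P(E) = -⅑ (P(E) = 1/(-9) = 1*(-⅑) = -⅑)
P(-9)*Q = -⅑*(-47) = 47/9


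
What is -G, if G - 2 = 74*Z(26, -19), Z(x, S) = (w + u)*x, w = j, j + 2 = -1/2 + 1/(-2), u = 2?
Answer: 1922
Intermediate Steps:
j = -3 (j = -2 + (-1/2 + 1/(-2)) = -2 + (-1*½ + 1*(-½)) = -2 + (-½ - ½) = -2 - 1 = -3)
w = -3
Z(x, S) = -x (Z(x, S) = (-3 + 2)*x = -x)
G = -1922 (G = 2 + 74*(-1*26) = 2 + 74*(-26) = 2 - 1924 = -1922)
-G = -1*(-1922) = 1922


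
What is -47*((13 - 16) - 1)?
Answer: 188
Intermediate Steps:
-47*((13 - 16) - 1) = -47*(-3 - 1) = -47*(-4) = 188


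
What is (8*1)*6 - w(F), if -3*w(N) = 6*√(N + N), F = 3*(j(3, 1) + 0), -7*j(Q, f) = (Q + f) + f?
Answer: 48 + 2*I*√210/7 ≈ 48.0 + 4.1404*I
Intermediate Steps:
j(Q, f) = -2*f/7 - Q/7 (j(Q, f) = -((Q + f) + f)/7 = -(Q + 2*f)/7 = -2*f/7 - Q/7)
F = -15/7 (F = 3*((-2/7*1 - ⅐*3) + 0) = 3*((-2/7 - 3/7) + 0) = 3*(-5/7 + 0) = 3*(-5/7) = -15/7 ≈ -2.1429)
w(N) = -2*√2*√N (w(N) = -2*√(N + N) = -2*√(2*N) = -2*√2*√N)
(8*1)*6 - w(F) = (8*1)*6 - (-2)*√2*√(-15/7) = 8*6 - (-2)*√2*I*√105/7 = 48 - (-2)*I*√210/7 = 48 + 2*I*√210/7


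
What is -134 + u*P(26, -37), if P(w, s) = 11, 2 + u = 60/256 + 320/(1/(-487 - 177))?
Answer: -149595739/64 ≈ -2.3374e+6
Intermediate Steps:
u = -13598833/64 (u = -2 + (60/256 + 320/(1/(-487 - 177))) = -2 + (60*(1/256) + 320/(1/(-664))) = -2 + (15/64 + 320/(-1/664)) = -2 + (15/64 + 320*(-664)) = -2 + (15/64 - 212480) = -2 - 13598705/64 = -13598833/64 ≈ -2.1248e+5)
-134 + u*P(26, -37) = -134 - 13598833/64*11 = -134 - 149587163/64 = -149595739/64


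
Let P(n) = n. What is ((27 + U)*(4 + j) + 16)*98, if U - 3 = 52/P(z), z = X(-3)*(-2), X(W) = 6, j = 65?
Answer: 175126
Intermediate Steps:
z = -12 (z = 6*(-2) = -12)
U = -4/3 (U = 3 + 52/(-12) = 3 + 52*(-1/12) = 3 - 13/3 = -4/3 ≈ -1.3333)
((27 + U)*(4 + j) + 16)*98 = ((27 - 4/3)*(4 + 65) + 16)*98 = ((77/3)*69 + 16)*98 = (1771 + 16)*98 = 1787*98 = 175126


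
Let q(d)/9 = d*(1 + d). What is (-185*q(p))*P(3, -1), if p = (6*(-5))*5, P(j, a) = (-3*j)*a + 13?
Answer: -818680500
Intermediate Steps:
P(j, a) = 13 - 3*a*j (P(j, a) = -3*a*j + 13 = 13 - 3*a*j)
p = -150 (p = -30*5 = -150)
q(d) = 9*d*(1 + d) (q(d) = 9*(d*(1 + d)) = 9*d*(1 + d))
(-185*q(p))*P(3, -1) = (-1665*(-150)*(1 - 150))*(13 - 3*(-1)*3) = (-1665*(-150)*(-149))*(13 + 9) = -185*201150*22 = -37212750*22 = -818680500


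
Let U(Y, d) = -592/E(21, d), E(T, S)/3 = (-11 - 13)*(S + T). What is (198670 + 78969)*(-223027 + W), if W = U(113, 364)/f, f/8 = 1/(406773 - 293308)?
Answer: -15582897837247/252 ≈ -6.1837e+10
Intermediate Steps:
E(T, S) = -72*S - 72*T (E(T, S) = 3*((-11 - 13)*(S + T)) = 3*(-24*(S + T)) = 3*(-24*S - 24*T) = -72*S - 72*T)
f = 8/113465 (f = 8/(406773 - 293308) = 8/113465 ≈ 7.0506e-5)
U(Y, d) = -592/(-1512 - 72*d) (U(Y, d) = -592/(-72*d - 72*21) = -592/(-72*d - 1512) = -592/(-1512 - 72*d))
W = 76331/252 (W = (74/(9*(21 + 364)))/(8/113465) = ((74/9)/385)*(113465/8) = ((74/9)*(1/385))*(113465/8) = (74/3465)*(113465/8) = 76331/252 ≈ 302.90)
(198670 + 78969)*(-223027 + W) = (198670 + 78969)*(-223027 + 76331/252) = 277639*(-56126473/252) = -15582897837247/252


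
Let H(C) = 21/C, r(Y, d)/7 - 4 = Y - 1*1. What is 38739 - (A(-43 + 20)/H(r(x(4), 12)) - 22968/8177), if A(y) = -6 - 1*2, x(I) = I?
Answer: 950833225/24531 ≈ 38761.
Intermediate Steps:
r(Y, d) = 21 + 7*Y (r(Y, d) = 28 + 7*(Y - 1*1) = 28 + 7*(Y - 1) = 28 + 7*(-1 + Y) = 28 + (-7 + 7*Y) = 21 + 7*Y)
A(y) = -8 (A(y) = -6 - 2 = -8)
38739 - (A(-43 + 20)/H(r(x(4), 12)) - 22968/8177) = 38739 - (-8/(21/(21 + 7*4)) - 22968/8177) = 38739 - (-8/(21/(21 + 28)) - 22968*1/8177) = 38739 - (-8/(21/49) - 22968/8177) = 38739 - (-8/(21*(1/49)) - 22968/8177) = 38739 - (-8/3/7 - 22968/8177) = 38739 - (-8*7/3 - 22968/8177) = 38739 - (-56/3 - 22968/8177) = 38739 - 1*(-526816/24531) = 38739 + 526816/24531 = 950833225/24531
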